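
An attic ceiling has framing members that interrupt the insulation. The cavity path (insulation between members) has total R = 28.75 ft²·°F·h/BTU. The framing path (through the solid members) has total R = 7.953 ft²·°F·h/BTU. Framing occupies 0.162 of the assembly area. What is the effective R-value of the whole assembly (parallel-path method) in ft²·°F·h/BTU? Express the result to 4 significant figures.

20.19 ft²·°F·h/BTU

U_eff = 0.838/28.75 + 0.162/7.953 = 0.029148 + 0.02037 = 0.049517
R_eff = 1/U_eff = 20.195 ft²·°F·h/BTU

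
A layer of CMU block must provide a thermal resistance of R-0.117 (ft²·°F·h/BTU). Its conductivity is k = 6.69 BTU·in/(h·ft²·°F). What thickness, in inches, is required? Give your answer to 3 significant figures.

L = R × k = 0.117 × 6.69 = 0.7827 in

0.783 in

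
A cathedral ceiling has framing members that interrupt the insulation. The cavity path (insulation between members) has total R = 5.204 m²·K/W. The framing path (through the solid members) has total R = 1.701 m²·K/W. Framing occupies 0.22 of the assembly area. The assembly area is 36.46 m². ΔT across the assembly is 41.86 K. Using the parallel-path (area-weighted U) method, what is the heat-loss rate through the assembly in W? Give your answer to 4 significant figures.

U_eff = 0.78/5.204 + 0.22/1.701 = 0.14988 + 0.12934 = 0.27922
R_eff = 1/U_eff = 3.5814 m²·K/W
Q = 36.46 × 41.86 / 3.5814 = 426.15 W

426.2 W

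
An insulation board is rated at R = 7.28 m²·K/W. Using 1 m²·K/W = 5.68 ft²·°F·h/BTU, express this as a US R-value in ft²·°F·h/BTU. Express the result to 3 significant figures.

41.4 ft²·°F·h/BTU

R_US = 7.28 × 5.68 = 41.35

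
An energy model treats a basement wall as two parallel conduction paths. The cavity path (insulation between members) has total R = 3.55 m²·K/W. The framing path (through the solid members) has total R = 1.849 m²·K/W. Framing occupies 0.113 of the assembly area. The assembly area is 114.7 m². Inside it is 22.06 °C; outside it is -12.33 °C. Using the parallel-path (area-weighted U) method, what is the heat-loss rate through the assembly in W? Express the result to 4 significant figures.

U_eff = 0.887/3.55 + 0.113/1.849 = 0.24986 + 0.061114 = 0.31097
R_eff = 1/U_eff = 3.2157 m²·K/W
Q = 114.7 × (22.06 − (-12.33)) / 3.2157 = 1226.6 W

1227 W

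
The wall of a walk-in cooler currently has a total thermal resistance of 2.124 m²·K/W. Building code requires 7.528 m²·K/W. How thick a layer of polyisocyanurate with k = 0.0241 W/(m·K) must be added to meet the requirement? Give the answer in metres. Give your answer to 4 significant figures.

0.1302 m

ΔR = 7.528 − 2.124 = 5.404 m²·K/W
L = ΔR × k = 5.404 × 0.0241 = 0.13024 m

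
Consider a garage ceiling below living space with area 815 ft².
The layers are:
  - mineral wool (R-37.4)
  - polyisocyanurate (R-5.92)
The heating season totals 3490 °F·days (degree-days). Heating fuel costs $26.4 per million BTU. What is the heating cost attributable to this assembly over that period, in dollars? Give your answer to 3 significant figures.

R_total = 37.4 + 5.92 = 43.32 ft²·°F·h/BTU
E = A × HDD × 24 / R = 815 × 3490 × 24 / 43.32 = 1576000 BTU
Cost = 1576000/10⁶ × 26.4 = $41.6

41.6 dollars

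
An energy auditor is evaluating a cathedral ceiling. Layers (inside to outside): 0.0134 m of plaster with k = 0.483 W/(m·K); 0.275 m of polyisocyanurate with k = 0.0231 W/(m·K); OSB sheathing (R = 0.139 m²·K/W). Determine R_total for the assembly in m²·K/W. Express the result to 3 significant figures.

12.1 m²·K/W

0.0134/0.483 = 0.02774
0.275/0.0231 = 11.9
R_total = 0.02774 + 11.9 + 0.139 = 12.07 m²·K/W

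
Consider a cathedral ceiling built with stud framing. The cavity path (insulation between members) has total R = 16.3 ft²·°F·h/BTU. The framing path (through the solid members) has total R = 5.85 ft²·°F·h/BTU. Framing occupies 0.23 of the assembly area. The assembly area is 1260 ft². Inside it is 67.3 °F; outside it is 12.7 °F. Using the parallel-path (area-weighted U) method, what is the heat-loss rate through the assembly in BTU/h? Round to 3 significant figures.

5950 BTU/h

U_eff = 0.77/16.3 + 0.23/5.85 = 0.04724 + 0.03932 = 0.08656
R_eff = 1/U_eff = 11.55 ft²·°F·h/BTU
Q = 1260 × (67.3 − 12.7) / 11.55 = 5955 BTU/h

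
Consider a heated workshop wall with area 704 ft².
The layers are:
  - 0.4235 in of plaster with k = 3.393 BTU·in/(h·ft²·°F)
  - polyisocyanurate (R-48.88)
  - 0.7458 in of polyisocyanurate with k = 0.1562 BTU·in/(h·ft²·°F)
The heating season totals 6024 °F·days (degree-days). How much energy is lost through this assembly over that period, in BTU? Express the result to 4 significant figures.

1893000 BTU

0.4235/3.393 = 0.12482
0.7458/0.1562 = 4.7746
R_total = 0.12482 + 48.88 + 4.7746 = 53.779 ft²·°F·h/BTU
E = A × HDD × 24 / R = 704 × 6024 × 24 / 53.779 = 1892600 BTU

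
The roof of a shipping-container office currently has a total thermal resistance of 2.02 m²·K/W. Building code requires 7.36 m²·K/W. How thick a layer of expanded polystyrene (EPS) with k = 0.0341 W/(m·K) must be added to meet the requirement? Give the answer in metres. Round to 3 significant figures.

0.182 m

ΔR = 7.36 − 2.02 = 5.34 m²·K/W
L = ΔR × k = 5.34 × 0.0341 = 0.1821 m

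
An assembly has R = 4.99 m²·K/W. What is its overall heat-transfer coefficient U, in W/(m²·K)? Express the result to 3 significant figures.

U = 1/R = 1/4.99 = 0.2004

0.200 W/(m²·K)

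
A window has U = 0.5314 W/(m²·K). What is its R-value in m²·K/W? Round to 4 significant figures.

1.882 m²·K/W

R = 1/U = 1/0.5314 = 1.8818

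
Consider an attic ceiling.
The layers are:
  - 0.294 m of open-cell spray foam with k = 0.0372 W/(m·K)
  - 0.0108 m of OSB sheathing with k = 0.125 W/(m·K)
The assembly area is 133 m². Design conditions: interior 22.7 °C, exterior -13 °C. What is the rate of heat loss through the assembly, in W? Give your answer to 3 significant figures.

0.294/0.0372 = 7.903
0.0108/0.125 = 0.0864
R_total = 7.903 + 0.0864 = 7.99 m²·K/W
Q = A·ΔT/R = 133 × (22.7 − (-13)) / 7.99 = 594.3 W

594 W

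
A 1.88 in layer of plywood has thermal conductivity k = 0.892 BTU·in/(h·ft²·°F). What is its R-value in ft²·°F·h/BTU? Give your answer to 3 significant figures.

2.11 ft²·°F·h/BTU

R = L/k = 1.88/0.892 = 2.108 ft²·°F·h/BTU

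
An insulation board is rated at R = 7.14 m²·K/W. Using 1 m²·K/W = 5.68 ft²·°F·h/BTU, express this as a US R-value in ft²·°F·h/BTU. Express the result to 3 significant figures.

R_US = 7.14 × 5.68 = 40.56

40.6 ft²·°F·h/BTU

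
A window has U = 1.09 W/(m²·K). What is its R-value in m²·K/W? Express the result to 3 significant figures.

R = 1/U = 1/1.09 = 0.9174

0.917 m²·K/W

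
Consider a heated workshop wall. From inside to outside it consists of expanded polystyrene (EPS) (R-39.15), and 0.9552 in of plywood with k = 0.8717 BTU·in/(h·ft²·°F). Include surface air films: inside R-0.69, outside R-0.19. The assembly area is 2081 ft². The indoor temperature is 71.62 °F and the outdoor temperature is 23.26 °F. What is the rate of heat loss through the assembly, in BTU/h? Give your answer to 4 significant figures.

0.9552/0.8717 = 1.0958
R_total = 0.69 + 39.15 + 1.0958 + 0.19 = 41.126 ft²·°F·h/BTU
Q = A·ΔT/R = 2081 × (71.62 − 23.26) / 41.126 = 2447.1 BTU/h

2447 BTU/h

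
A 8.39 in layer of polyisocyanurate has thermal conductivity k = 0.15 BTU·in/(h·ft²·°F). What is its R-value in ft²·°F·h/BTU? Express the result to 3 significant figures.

R = L/k = 8.39/0.15 = 55.93 ft²·°F·h/BTU

55.9 ft²·°F·h/BTU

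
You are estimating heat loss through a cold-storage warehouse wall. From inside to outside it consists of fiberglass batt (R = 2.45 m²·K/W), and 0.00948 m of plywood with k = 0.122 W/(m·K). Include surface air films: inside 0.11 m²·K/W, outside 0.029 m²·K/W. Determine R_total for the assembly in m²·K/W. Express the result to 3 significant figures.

2.67 m²·K/W

0.00948/0.122 = 0.0777
R_total = 0.11 + 2.45 + 0.0777 + 0.029 = 2.667 m²·K/W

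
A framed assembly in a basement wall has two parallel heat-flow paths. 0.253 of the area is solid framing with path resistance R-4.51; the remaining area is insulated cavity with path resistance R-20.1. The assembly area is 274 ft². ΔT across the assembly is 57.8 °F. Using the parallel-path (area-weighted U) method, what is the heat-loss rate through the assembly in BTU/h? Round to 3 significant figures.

U_eff = 0.747/20.1 + 0.253/4.51 = 0.03716 + 0.0561 = 0.09326
R_eff = 1/U_eff = 10.72 ft²·°F·h/BTU
Q = 274 × 57.8 / 10.72 = 1477 BTU/h

1480 BTU/h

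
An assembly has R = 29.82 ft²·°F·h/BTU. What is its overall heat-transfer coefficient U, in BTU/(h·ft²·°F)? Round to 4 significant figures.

U = 1/R = 1/29.82 = 0.033535

0.03353 BTU/(h·ft²·°F)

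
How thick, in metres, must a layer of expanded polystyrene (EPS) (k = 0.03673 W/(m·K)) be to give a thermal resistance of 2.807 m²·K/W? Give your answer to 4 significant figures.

0.1031 m

L = R·k = 2.807 × 0.03673 = 0.1031 m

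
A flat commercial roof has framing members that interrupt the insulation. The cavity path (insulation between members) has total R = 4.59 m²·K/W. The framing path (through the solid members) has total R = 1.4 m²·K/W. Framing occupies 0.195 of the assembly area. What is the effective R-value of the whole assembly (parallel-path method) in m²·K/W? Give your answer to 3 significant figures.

U_eff = 0.805/4.59 + 0.195/1.4 = 0.1754 + 0.1393 = 0.3147
R_eff = 1/U_eff = 3.178 m²·K/W

3.18 m²·K/W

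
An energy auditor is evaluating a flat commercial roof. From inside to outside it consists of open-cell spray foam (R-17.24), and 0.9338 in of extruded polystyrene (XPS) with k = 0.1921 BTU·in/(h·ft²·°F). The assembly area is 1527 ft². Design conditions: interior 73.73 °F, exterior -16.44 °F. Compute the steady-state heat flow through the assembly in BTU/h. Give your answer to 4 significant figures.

0.9338/0.1921 = 4.861
R_total = 17.24 + 4.861 = 22.101 ft²·°F·h/BTU
Q = A·ΔT/R = 1527 × (73.73 − (-16.44)) / 22.101 = 6230 BTU/h

6230 BTU/h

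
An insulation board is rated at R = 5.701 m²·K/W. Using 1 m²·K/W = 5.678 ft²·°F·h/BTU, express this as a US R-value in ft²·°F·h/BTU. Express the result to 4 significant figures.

32.37 ft²·°F·h/BTU

R_US = 5.701 × 5.678 = 32.37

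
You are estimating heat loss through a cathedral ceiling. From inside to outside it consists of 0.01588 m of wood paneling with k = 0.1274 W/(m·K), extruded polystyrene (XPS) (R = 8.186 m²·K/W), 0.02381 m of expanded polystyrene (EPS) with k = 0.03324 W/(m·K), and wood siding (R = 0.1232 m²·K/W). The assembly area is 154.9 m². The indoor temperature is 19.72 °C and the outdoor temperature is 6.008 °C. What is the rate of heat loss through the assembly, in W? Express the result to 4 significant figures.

0.01588/0.1274 = 0.12465
0.02381/0.03324 = 0.71631
R_total = 0.12465 + 8.186 + 0.71631 + 0.1232 = 9.1502 m²·K/W
Q = A·ΔT/R = 154.9 × (19.72 − 6.008) / 9.1502 = 232.13 W

232.1 W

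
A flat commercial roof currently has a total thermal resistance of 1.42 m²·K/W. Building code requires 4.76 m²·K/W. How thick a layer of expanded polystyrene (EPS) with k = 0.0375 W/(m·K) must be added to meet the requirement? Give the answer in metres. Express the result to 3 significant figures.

ΔR = 4.76 − 1.42 = 3.34 m²·K/W
L = ΔR × k = 3.34 × 0.0375 = 0.1253 m

0.125 m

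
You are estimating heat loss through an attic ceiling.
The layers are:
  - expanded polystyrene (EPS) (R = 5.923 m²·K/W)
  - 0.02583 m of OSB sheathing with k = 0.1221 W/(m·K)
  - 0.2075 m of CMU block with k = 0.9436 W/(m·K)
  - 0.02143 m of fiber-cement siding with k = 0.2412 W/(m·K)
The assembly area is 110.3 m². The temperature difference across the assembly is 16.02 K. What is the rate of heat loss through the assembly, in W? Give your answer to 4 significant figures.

0.02583/0.1221 = 0.21155
0.2075/0.9436 = 0.2199
0.02143/0.2412 = 0.088847
R_total = 5.923 + 0.21155 + 0.2199 + 0.088847 = 6.4433 m²·K/W
Q = A·ΔT/R = 110.3 × 16.02 / 6.4433 = 274.24 W

274.2 W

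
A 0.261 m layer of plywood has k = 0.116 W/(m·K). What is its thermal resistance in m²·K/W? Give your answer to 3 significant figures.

2.25 m²·K/W

R = L/k = 0.261/0.116 = 2.25 m²·K/W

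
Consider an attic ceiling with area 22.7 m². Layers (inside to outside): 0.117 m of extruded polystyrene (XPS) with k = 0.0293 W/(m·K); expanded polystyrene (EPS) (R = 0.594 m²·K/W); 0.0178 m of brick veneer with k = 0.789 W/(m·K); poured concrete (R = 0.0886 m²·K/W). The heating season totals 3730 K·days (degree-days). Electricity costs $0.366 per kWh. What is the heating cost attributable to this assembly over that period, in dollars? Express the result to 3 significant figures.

158 dollars

0.117/0.0293 = 3.993
0.0178/0.789 = 0.02256
R_total = 3.993 + 0.594 + 0.02256 + 0.0886 = 4.698 m²·K/W
E = A × HDD × 24 / R / 1000 = 22.7 × 3730 × 24 / 4.698 / 1000 = 432.5 kWh
Cost = 432.5 × 0.366 = $158.3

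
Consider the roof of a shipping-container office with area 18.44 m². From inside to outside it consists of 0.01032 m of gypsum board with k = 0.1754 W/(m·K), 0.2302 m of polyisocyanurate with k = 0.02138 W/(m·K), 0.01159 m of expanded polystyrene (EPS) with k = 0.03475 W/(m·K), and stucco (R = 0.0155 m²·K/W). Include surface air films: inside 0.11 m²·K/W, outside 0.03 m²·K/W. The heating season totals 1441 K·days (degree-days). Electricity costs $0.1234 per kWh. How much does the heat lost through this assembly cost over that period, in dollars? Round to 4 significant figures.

6.955 dollars

0.01032/0.1754 = 0.058837
0.2302/0.02138 = 10.767
0.01159/0.03475 = 0.33353
R_total = 0.11 + 0.058837 + 10.767 + 0.33353 + 0.0155 + 0.03 = 11.315 m²·K/W
E = A × HDD × 24 / R / 1000 = 18.44 × 1441 × 24 / 11.315 / 1000 = 56.362 kWh
Cost = 56.362 × 0.1234 = $6.955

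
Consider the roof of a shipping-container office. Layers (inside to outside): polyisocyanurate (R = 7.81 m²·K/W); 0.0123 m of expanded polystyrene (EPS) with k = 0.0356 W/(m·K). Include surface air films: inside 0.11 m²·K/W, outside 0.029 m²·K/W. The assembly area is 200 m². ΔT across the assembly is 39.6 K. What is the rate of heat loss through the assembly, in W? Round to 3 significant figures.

955 W

0.0123/0.0356 = 0.3455
R_total = 0.11 + 7.81 + 0.3455 + 0.029 = 8.295 m²·K/W
Q = A·ΔT/R = 200 × 39.6 / 8.295 = 954.8 W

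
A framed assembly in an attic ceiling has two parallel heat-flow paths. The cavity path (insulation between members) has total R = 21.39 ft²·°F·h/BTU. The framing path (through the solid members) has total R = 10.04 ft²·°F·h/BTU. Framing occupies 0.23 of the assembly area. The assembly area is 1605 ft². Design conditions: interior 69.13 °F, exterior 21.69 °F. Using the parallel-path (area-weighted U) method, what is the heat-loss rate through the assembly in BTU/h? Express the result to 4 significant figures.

4485 BTU/h

U_eff = 0.77/21.39 + 0.23/10.04 = 0.035998 + 0.022908 = 0.058906
R_eff = 1/U_eff = 16.976 ft²·°F·h/BTU
Q = 1605 × (69.13 − 21.69) / 16.976 = 4485.2 BTU/h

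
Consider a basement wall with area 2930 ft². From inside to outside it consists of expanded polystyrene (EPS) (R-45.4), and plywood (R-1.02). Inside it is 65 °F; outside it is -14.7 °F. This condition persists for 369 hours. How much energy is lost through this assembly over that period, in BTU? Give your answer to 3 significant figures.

1860000 BTU

R_total = 45.4 + 1.02 = 46.42 ft²·°F·h/BTU
Q = 2930 × (65 − (-14.7)) / 46.42 = 5031 BTU/h
E = 5031 × 369 = 1856000 BTU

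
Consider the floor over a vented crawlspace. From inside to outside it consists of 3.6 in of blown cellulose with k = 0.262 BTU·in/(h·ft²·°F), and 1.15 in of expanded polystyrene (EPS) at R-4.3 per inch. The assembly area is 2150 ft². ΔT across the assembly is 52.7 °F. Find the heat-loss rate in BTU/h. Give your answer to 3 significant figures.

3.6/0.262 = 13.74
1.15 × 4.3 = 4.945
R_total = 13.74 + 4.945 = 18.69 ft²·°F·h/BTU
Q = A·ΔT/R = 2150 × 52.7 / 18.69 = 6064 BTU/h

6060 BTU/h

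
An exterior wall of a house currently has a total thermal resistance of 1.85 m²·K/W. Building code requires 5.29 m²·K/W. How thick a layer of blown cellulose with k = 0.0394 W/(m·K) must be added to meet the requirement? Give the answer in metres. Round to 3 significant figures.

ΔR = 5.29 − 1.85 = 3.44 m²·K/W
L = ΔR × k = 3.44 × 0.0394 = 0.1355 m

0.136 m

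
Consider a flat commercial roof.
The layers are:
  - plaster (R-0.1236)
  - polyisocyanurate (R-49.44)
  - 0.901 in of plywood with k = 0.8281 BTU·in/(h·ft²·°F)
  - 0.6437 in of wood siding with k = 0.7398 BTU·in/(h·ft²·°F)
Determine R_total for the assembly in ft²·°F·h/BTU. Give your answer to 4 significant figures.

0.901/0.8281 = 1.088
0.6437/0.7398 = 0.8701
R_total = 0.1236 + 49.44 + 1.088 + 0.8701 = 51.522 ft²·°F·h/BTU

51.52 ft²·°F·h/BTU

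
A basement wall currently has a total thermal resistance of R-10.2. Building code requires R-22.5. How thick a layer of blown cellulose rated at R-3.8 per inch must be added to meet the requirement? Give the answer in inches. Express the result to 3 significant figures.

ΔR = 22.5 − 10.2 = 12.3 ft²·°F·h/BTU
L = ΔR / (R/in) = 12.3/3.8 = 3.237 in

3.24 in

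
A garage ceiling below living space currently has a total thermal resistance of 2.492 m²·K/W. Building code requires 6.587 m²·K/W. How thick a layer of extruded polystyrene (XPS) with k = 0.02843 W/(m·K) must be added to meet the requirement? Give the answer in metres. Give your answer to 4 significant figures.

ΔR = 6.587 − 2.492 = 4.095 m²·K/W
L = ΔR × k = 4.095 × 0.02843 = 0.11642 m

0.1164 m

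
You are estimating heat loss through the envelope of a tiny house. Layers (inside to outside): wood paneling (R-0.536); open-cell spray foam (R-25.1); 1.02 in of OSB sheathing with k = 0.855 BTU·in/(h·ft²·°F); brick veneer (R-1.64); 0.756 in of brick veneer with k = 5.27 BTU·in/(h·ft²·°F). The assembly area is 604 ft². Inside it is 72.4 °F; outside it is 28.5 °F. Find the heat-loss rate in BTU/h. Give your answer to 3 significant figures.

1.02/0.855 = 1.193
0.756/5.27 = 0.1435
R_total = 0.536 + 25.1 + 1.193 + 1.64 + 0.1435 = 28.61 ft²·°F·h/BTU
Q = A·ΔT/R = 604 × (72.4 − 28.5) / 28.61 = 926.7 BTU/h

927 BTU/h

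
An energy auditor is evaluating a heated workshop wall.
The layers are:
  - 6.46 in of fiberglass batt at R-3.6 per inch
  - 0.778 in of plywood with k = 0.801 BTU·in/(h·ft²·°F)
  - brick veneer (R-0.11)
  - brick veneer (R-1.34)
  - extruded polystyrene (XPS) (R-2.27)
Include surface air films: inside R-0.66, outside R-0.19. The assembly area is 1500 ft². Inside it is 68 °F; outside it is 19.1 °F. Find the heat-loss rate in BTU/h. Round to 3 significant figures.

6.46 × 3.6 = 23.26
0.778/0.801 = 0.9713
R_total = 0.66 + 23.26 + 0.9713 + 0.11 + 1.34 + 2.27 + 0.19 = 28.8 ft²·°F·h/BTU
Q = A·ΔT/R = 1500 × (68 − 19.1) / 28.8 = 2547 BTU/h

2550 BTU/h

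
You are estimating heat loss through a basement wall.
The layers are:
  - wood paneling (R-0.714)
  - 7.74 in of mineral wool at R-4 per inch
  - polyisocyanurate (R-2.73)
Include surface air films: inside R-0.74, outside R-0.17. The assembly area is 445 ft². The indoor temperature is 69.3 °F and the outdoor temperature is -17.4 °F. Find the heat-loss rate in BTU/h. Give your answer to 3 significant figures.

7.74 × 4 = 30.96
R_total = 0.74 + 0.714 + 30.96 + 2.73 + 0.17 = 35.31 ft²·°F·h/BTU
Q = A·ΔT/R = 445 × (69.3 − (-17.4)) / 35.31 = 1093 BTU/h

1090 BTU/h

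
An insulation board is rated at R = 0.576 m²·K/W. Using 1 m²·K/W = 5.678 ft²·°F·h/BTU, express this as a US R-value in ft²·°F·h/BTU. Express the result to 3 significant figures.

R_US = 0.576 × 5.678 = 3.271

3.27 ft²·°F·h/BTU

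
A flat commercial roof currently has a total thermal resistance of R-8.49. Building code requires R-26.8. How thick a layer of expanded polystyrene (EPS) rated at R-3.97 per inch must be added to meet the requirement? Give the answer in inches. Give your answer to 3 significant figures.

ΔR = 26.8 − 8.49 = 18.31 ft²·°F·h/BTU
L = ΔR / (R/in) = 18.31/3.97 = 4.612 in

4.61 in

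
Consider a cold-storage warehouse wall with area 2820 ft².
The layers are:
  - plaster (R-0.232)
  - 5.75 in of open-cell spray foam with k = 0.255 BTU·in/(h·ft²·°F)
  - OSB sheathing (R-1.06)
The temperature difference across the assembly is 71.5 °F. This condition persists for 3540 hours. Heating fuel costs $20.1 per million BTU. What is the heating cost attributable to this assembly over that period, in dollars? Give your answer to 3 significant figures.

602 dollars

5.75/0.255 = 22.55
R_total = 0.232 + 22.55 + 1.06 = 23.84 ft²·°F·h/BTU
Q = 2820 × 71.5 / 23.84 = 8457 BTU/h
E = 8457 × 3540 = 29940000 BTU
Cost = 29940000/10⁶ × 20.1 = $601.8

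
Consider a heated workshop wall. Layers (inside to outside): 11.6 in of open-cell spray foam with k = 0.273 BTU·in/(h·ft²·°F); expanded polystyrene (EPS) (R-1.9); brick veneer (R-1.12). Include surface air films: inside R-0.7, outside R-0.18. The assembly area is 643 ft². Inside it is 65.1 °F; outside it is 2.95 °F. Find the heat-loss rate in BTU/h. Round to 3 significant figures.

11.6/0.273 = 42.49
R_total = 0.7 + 42.49 + 1.9 + 1.12 + 0.18 = 46.39 ft²·°F·h/BTU
Q = A·ΔT/R = 643 × (65.1 − 2.95) / 46.39 = 861.4 BTU/h

861 BTU/h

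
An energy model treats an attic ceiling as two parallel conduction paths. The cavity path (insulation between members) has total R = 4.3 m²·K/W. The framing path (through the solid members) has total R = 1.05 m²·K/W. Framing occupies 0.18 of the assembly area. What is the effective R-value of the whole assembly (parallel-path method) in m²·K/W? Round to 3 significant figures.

2.76 m²·K/W

U_eff = 0.82/4.3 + 0.18/1.05 = 0.1907 + 0.1714 = 0.3621
R_eff = 1/U_eff = 2.761 m²·K/W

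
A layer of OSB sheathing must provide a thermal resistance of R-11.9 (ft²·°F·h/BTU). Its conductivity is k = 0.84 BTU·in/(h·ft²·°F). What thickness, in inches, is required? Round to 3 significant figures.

L = R × k = 11.9 × 0.84 = 9.996 in

10.0 in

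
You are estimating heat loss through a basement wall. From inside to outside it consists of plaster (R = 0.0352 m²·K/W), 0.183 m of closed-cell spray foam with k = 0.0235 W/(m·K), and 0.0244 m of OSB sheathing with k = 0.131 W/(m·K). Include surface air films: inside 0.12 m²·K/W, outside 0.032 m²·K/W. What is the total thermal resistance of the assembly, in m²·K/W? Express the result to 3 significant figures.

8.16 m²·K/W

0.183/0.0235 = 7.787
0.0244/0.131 = 0.1863
R_total = 0.12 + 0.0352 + 7.787 + 0.1863 + 0.032 = 8.161 m²·K/W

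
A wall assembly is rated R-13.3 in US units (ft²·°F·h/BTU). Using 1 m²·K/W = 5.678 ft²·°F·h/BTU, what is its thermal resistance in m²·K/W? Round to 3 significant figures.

2.34 m²·K/W

R_SI = 13.3/5.678 = 2.342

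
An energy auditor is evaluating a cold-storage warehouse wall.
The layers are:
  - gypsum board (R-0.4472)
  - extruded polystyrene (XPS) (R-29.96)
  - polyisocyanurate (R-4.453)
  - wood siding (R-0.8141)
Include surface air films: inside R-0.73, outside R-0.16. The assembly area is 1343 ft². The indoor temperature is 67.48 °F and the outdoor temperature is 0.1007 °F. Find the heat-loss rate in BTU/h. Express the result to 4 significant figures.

2475 BTU/h

R_total = 0.73 + 0.4472 + 29.96 + 4.453 + 0.8141 + 0.16 = 36.564 ft²·°F·h/BTU
Q = A·ΔT/R = 1343 × (67.48 − 0.1007) / 36.564 = 2474.8 BTU/h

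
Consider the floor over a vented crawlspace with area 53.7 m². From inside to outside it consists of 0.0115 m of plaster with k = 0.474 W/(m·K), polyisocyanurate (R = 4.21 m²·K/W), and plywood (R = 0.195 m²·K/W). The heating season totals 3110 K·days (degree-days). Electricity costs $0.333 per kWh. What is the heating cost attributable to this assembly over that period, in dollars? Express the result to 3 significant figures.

301 dollars

0.0115/0.474 = 0.02426
R_total = 0.02426 + 4.21 + 0.195 = 4.429 m²·K/W
E = A × HDD × 24 / R / 1000 = 53.7 × 3110 × 24 / 4.429 / 1000 = 904.9 kWh
Cost = 904.9 × 0.333 = $301.3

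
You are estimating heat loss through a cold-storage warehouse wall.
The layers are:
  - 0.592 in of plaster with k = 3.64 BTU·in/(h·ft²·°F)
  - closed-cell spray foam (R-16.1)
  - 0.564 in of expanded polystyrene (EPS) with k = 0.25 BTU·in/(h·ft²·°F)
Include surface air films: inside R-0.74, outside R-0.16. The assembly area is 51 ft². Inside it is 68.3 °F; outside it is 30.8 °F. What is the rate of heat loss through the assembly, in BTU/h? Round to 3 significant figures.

98.5 BTU/h

0.592/3.64 = 0.1626
0.564/0.25 = 2.256
R_total = 0.74 + 0.1626 + 16.1 + 2.256 + 0.16 = 19.42 ft²·°F·h/BTU
Q = A·ΔT/R = 51 × (68.3 − 30.8) / 19.42 = 98.49 BTU/h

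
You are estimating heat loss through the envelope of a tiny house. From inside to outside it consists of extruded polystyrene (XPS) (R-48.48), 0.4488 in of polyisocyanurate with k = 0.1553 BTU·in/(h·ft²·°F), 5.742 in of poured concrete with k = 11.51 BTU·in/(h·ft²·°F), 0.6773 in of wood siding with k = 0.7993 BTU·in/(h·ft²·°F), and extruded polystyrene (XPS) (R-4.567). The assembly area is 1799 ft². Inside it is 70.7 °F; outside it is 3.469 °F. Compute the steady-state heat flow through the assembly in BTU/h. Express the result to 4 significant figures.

0.4488/0.1553 = 2.8899
5.742/11.51 = 0.49887
0.6773/0.7993 = 0.84737
R_total = 48.48 + 2.8899 + 0.49887 + 0.84737 + 4.567 = 57.283 ft²·°F·h/BTU
Q = A·ΔT/R = 1799 × (70.7 − 3.469) / 57.283 = 2111.4 BTU/h

2111 BTU/h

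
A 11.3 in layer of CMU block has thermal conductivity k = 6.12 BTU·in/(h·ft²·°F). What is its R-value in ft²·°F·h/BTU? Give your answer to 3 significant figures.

R = L/k = 11.3/6.12 = 1.846 ft²·°F·h/BTU

1.85 ft²·°F·h/BTU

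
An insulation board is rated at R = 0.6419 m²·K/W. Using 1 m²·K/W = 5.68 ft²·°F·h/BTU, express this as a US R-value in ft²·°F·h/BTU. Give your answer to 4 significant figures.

3.646 ft²·°F·h/BTU

R_US = 0.6419 × 5.68 = 3.646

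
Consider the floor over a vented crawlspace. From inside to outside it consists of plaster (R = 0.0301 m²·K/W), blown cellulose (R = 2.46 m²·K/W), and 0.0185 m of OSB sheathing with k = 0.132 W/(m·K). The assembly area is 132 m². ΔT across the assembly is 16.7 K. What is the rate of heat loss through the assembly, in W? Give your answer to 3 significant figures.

838 W

0.0185/0.132 = 0.1402
R_total = 0.0301 + 2.46 + 0.1402 = 2.63 m²·K/W
Q = A·ΔT/R = 132 × 16.7 / 2.63 = 838.1 W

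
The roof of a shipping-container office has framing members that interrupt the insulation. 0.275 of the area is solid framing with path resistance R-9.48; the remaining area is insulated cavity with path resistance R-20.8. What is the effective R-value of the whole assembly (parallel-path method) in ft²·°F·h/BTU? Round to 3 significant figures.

U_eff = 0.725/20.8 + 0.275/9.48 = 0.03486 + 0.02901 = 0.06386
R_eff = 1/U_eff = 15.66 ft²·°F·h/BTU

15.7 ft²·°F·h/BTU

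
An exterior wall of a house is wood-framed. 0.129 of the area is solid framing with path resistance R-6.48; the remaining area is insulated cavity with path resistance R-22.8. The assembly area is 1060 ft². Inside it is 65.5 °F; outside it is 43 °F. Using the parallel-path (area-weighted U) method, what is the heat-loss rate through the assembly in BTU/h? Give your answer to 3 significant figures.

U_eff = 0.871/22.8 + 0.129/6.48 = 0.0382 + 0.01991 = 0.05811
R_eff = 1/U_eff = 17.21 ft²·°F·h/BTU
Q = 1060 × (65.5 − 43) / 17.21 = 1386 BTU/h

1390 BTU/h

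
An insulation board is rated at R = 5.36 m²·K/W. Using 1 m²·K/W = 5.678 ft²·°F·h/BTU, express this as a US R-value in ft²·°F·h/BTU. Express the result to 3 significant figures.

30.4 ft²·°F·h/BTU

R_US = 5.36 × 5.678 = 30.43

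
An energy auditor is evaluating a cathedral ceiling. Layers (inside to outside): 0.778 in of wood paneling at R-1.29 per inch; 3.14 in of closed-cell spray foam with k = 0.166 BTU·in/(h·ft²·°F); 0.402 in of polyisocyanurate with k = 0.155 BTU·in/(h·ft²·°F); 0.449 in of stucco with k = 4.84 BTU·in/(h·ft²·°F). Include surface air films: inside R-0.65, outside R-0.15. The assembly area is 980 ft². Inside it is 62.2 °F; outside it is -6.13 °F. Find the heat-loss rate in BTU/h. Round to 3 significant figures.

2860 BTU/h

0.778 × 1.29 = 1.004
3.14/0.166 = 18.92
0.402/0.155 = 2.594
0.449/4.84 = 0.09277
R_total = 0.65 + 1.004 + 18.92 + 2.594 + 0.09277 + 0.15 = 23.41 ft²·°F·h/BTU
Q = A·ΔT/R = 980 × (62.2 − (-6.13)) / 23.41 = 2861 BTU/h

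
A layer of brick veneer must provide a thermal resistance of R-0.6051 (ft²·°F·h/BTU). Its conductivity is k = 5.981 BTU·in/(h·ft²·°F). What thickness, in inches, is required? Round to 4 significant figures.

3.619 in

L = R × k = 0.6051 × 5.981 = 3.6191 in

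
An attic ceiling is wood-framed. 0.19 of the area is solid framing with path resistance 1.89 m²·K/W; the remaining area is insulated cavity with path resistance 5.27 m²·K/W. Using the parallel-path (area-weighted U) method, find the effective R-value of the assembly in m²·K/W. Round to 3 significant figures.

3.93 m²·K/W

U_eff = 0.81/5.27 + 0.19/1.89 = 0.1537 + 0.1005 = 0.2542
R_eff = 1/U_eff = 3.933 m²·K/W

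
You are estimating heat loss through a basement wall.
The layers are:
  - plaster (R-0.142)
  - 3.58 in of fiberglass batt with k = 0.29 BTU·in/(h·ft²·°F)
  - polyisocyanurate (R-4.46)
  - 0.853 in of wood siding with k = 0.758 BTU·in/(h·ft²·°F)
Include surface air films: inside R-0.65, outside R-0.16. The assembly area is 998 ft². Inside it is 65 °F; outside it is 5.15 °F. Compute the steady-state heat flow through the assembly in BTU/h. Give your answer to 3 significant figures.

3160 BTU/h

3.58/0.29 = 12.34
0.853/0.758 = 1.125
R_total = 0.65 + 0.142 + 12.34 + 4.46 + 1.125 + 0.16 = 18.88 ft²·°F·h/BTU
Q = A·ΔT/R = 998 × (65 − 5.15) / 18.88 = 3163 BTU/h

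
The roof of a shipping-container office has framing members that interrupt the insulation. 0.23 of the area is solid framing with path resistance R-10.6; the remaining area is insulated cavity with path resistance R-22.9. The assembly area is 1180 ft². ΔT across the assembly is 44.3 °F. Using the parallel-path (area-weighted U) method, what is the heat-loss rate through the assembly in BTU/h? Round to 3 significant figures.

2890 BTU/h

U_eff = 0.77/22.9 + 0.23/10.6 = 0.03362 + 0.0217 = 0.05532
R_eff = 1/U_eff = 18.08 ft²·°F·h/BTU
Q = 1180 × 44.3 / 18.08 = 2892 BTU/h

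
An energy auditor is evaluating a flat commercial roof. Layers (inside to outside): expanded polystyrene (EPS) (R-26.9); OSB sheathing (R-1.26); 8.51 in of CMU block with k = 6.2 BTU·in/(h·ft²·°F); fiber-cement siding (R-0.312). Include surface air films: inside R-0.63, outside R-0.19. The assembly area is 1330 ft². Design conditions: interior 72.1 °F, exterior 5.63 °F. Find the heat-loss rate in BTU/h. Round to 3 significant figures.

2880 BTU/h

8.51/6.2 = 1.373
R_total = 0.63 + 26.9 + 1.26 + 1.373 + 0.312 + 0.19 = 30.66 ft²·°F·h/BTU
Q = A·ΔT/R = 1330 × (72.1 − 5.63) / 30.66 = 2883 BTU/h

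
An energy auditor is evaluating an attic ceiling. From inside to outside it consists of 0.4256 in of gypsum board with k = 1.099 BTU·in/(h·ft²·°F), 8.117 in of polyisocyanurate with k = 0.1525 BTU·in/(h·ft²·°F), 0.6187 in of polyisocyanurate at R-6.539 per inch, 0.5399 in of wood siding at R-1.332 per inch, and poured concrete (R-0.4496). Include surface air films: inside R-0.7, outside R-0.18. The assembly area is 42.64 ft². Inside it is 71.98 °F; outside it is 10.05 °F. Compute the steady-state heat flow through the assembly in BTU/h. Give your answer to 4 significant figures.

44.23 BTU/h

0.4256/1.099 = 0.38726
8.117/0.1525 = 53.226
0.6187 × 6.539 = 4.0457
0.5399 × 1.332 = 0.71915
R_total = 0.7 + 0.38726 + 53.226 + 4.0457 + 0.71915 + 0.4496 + 0.18 = 59.708 ft²·°F·h/BTU
Q = A·ΔT/R = 42.64 × (71.98 − 10.05) / 59.708 = 44.227 BTU/h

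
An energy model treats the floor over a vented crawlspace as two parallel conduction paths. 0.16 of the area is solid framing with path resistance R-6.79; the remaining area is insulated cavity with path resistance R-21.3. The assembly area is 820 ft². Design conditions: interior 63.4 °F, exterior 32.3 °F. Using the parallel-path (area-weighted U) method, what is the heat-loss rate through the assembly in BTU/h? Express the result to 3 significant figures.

U_eff = 0.84/21.3 + 0.16/6.79 = 0.03944 + 0.02356 = 0.063
R_eff = 1/U_eff = 15.87 ft²·°F·h/BTU
Q = 820 × (63.4 − 32.3) / 15.87 = 1607 BTU/h

1610 BTU/h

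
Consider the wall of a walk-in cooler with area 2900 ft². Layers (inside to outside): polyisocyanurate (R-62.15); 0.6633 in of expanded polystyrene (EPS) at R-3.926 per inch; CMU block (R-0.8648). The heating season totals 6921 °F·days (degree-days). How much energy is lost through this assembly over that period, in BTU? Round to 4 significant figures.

7341000 BTU

0.6633 × 3.926 = 2.6041
R_total = 62.15 + 2.6041 + 0.8648 = 65.619 ft²·°F·h/BTU
E = A × HDD × 24 / R = 2900 × 6921 × 24 / 65.619 = 7340900 BTU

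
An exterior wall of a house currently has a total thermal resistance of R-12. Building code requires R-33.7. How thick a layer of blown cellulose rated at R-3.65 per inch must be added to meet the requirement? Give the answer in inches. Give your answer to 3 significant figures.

5.95 in

ΔR = 33.7 − 12 = 21.7 ft²·°F·h/BTU
L = ΔR / (R/in) = 21.7/3.65 = 5.945 in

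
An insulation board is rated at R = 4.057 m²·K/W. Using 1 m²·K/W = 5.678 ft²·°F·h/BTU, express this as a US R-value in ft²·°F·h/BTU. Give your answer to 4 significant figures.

R_US = 4.057 × 5.678 = 23.036

23.04 ft²·°F·h/BTU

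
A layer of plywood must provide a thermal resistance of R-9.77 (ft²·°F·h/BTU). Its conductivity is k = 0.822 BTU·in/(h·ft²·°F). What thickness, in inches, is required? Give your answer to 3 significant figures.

8.03 in

L = R × k = 9.77 × 0.822 = 8.031 in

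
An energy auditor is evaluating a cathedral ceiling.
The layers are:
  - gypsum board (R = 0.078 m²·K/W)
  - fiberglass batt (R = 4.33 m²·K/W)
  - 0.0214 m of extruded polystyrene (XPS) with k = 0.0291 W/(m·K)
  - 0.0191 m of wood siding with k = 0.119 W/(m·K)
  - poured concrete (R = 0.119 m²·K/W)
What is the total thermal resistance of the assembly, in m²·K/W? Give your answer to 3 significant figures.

5.42 m²·K/W

0.0214/0.0291 = 0.7354
0.0191/0.119 = 0.1605
R_total = 0.078 + 4.33 + 0.7354 + 0.1605 + 0.119 = 5.423 m²·K/W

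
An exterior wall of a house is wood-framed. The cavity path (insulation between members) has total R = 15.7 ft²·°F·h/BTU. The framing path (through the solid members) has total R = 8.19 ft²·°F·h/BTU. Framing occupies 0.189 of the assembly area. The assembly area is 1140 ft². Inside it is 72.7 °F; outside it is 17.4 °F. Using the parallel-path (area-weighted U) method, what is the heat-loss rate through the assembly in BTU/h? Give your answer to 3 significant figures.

U_eff = 0.811/15.7 + 0.189/8.19 = 0.05166 + 0.02308 = 0.07473
R_eff = 1/U_eff = 13.38 ft²·°F·h/BTU
Q = 1140 × (72.7 − 17.4) / 13.38 = 4711 BTU/h

4710 BTU/h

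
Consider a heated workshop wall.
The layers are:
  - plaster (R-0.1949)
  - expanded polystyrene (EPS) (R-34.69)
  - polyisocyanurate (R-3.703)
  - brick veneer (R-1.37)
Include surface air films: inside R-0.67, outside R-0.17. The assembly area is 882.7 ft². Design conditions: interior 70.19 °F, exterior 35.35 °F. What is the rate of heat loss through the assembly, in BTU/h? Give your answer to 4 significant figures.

753.8 BTU/h

R_total = 0.67 + 0.1949 + 34.69 + 3.703 + 1.37 + 0.17 = 40.798 ft²·°F·h/BTU
Q = A·ΔT/R = 882.7 × (70.19 − 35.35) / 40.798 = 753.8 BTU/h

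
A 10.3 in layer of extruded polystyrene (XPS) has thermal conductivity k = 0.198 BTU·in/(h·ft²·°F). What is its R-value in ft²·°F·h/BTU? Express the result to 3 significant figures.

R = L/k = 10.3/0.198 = 52.02 ft²·°F·h/BTU

52.0 ft²·°F·h/BTU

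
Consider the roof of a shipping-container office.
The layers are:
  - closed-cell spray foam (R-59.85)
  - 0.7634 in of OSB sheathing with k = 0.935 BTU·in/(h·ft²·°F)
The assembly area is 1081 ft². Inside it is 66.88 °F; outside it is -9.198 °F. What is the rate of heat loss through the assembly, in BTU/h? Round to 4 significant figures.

0.7634/0.935 = 0.81647
R_total = 59.85 + 0.81647 = 60.666 ft²·°F·h/BTU
Q = A·ΔT/R = 1081 × (66.88 − (-9.198)) / 60.666 = 1355.6 BTU/h

1356 BTU/h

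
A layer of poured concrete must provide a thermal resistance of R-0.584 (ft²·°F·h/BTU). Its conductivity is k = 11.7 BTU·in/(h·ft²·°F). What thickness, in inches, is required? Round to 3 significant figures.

L = R × k = 0.584 × 11.7 = 6.833 in

6.83 in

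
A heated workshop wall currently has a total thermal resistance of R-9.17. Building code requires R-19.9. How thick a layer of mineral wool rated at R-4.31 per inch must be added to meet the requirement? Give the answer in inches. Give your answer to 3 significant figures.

2.49 in

ΔR = 19.9 − 9.17 = 10.73 ft²·°F·h/BTU
L = ΔR / (R/in) = 10.73/4.31 = 2.49 in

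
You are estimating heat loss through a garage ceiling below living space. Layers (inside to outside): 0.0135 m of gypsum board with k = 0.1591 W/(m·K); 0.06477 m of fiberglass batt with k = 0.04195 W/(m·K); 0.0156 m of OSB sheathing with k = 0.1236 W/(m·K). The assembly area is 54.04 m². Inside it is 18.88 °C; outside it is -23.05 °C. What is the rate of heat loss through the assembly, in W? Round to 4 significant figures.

0.0135/0.1591 = 0.084852
0.06477/0.04195 = 1.544
0.0156/0.1236 = 0.12621
R_total = 0.084852 + 1.544 + 0.12621 = 1.755 m²·K/W
Q = A·ΔT/R = 54.04 × (18.88 − (-23.05)) / 1.755 = 1291.1 W

1291 W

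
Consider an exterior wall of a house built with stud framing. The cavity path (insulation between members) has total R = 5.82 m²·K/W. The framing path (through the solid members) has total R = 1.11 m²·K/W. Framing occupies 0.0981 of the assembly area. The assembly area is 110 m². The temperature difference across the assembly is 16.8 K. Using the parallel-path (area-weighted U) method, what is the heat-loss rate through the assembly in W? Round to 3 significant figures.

450 W

U_eff = 0.9019/5.82 + 0.0981/1.11 = 0.155 + 0.08838 = 0.2433
R_eff = 1/U_eff = 4.109 m²·K/W
Q = 110 × 16.8 / 4.109 = 449.7 W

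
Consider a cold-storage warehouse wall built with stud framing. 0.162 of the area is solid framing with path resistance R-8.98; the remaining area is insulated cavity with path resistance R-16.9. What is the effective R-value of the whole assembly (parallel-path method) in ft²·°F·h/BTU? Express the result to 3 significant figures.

14.8 ft²·°F·h/BTU

U_eff = 0.838/16.9 + 0.162/8.98 = 0.04959 + 0.01804 = 0.06763
R_eff = 1/U_eff = 14.79 ft²·°F·h/BTU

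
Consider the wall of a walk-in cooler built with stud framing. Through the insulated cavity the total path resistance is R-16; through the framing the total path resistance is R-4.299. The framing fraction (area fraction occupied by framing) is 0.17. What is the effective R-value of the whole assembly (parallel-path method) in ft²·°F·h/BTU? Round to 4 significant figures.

10.94 ft²·°F·h/BTU

U_eff = 0.83/16 + 0.17/4.299 = 0.051875 + 0.039544 = 0.091419
R_eff = 1/U_eff = 10.939 ft²·°F·h/BTU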